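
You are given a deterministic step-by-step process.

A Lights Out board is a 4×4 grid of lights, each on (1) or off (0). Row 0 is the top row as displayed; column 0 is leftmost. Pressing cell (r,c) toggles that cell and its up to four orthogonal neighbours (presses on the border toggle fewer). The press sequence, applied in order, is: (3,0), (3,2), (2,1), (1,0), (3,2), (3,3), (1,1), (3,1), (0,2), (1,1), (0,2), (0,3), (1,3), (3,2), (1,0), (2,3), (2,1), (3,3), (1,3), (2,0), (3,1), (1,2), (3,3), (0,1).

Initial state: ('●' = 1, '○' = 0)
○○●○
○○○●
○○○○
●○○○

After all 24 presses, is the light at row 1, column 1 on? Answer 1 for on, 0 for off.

k=0  ○○●○
○○○●
○○○○
●○○○
k=1  ○○●○
○○○●
●○○○
○●○○
k=2  ○○●○
○○○●
●○●○
○○●●
k=3  ○○●○
○●○●
○●○○
○●●●
k=4  ●○●○
●○○●
●●○○
○●●●
k=5  ●○●○
●○○●
●●●○
○○○○
k=6  ●○●○
●○○●
●●●●
○○●●
k=7  ●●●○
○●●●
●○●●
○○●●
k=8  ●●●○
○●●●
●●●●
●●○●
k=9  ●○○●
○●○●
●●●●
●●○●
k=10  ●●○●
●○●●
●○●●
●●○●
k=11  ●○●○
●○○●
●○●●
●●○●
k=12  ●○○●
●○○○
●○●●
●●○●
k=13  ●○○○
●○●●
●○●○
●●○●
k=14  ●○○○
●○●●
●○○○
●○●○
k=15  ○○○○
○●●●
○○○○
●○●○
k=16  ○○○○
○●●○
○○●●
●○●●
k=17  ○○○○
○○●○
●●○●
●●●●
k=18  ○○○○
○○●○
●●○○
●●○○
k=19  ○○○●
○○○●
●●○●
●●○○
k=20  ○○○●
●○○●
○○○●
○●○○
k=21  ○○○●
●○○●
○●○●
●○●○
k=22  ○○●●
●●●○
○●●●
●○●○
k=23  ○○●●
●●●○
○●●○
●○○●
k=24  ●●○●
●○●○
○●●○
●○○●

0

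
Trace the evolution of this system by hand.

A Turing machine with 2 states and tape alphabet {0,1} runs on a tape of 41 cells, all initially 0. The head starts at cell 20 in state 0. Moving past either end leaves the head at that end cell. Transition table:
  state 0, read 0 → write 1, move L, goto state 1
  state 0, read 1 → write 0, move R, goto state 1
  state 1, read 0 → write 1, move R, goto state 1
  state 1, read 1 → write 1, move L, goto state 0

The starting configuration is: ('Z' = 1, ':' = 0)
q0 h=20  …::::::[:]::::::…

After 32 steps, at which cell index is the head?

14

t=0: q0 h=20  …::::::[:]::::::…
t=1: q1 h=19  …::::::[:]Z:::::…
t=2: q1 h=20  …:::::Z[Z]::::::…
t=3: q0 h=19  …::::::[Z]Z:::::…
t=4: q1 h=20  …::::::[Z]::::::…
t=5: q0 h=19  …::::::[:]Z:::::…
t=6: q1 h=18  …::::::[:]ZZ::::…
t=7: q1 h=19  …:::::Z[Z]Z:::::…
t=8: q0 h=18  …::::::[Z]ZZ::::…
t=9: q1 h=19  …::::::[Z]Z:::::…
t=10: q0 h=18  …::::::[:]ZZ::::…
t=11: q1 h=17  …::::::[:]ZZZ:::…
t=12: q1 h=18  …:::::Z[Z]ZZ::::…
t=13: q0 h=17  …::::::[Z]ZZZ:::…
t=14: q1 h=18  …::::::[Z]ZZ::::…
t=15: q0 h=17  …::::::[:]ZZZ:::…
t=16: q1 h=16  …::::::[:]ZZZZ::…
t=17: q1 h=17  …:::::Z[Z]ZZZ:::…
t=18: q0 h=16  …::::::[Z]ZZZZ::…
t=19: q1 h=17  …::::::[Z]ZZZ:::…
t=20: q0 h=16  …::::::[:]ZZZZ::…
t=21: q1 h=15  …::::::[:]ZZZZZ:…
t=22: q1 h=16  …:::::Z[Z]ZZZZ::…
t=23: q0 h=15  …::::::[Z]ZZZZZ:…
t=24: q1 h=16  …::::::[Z]ZZZZ::…
t=25: q0 h=15  …::::::[:]ZZZZZ:…
t=26: q1 h=14  …::::::[:]ZZZZZZ…
t=27: q1 h=15  …:::::Z[Z]ZZZZZ:…
t=28: q0 h=14  …::::::[Z]ZZZZZZ…
t=29: q1 h=15  …::::::[Z]ZZZZZ:…
t=30: q0 h=14  …::::::[:]ZZZZZZ…
t=31: q1 h=13  …::::::[:]ZZZZZZ…
t=32: q1 h=14  …:::::Z[Z]ZZZZZZ…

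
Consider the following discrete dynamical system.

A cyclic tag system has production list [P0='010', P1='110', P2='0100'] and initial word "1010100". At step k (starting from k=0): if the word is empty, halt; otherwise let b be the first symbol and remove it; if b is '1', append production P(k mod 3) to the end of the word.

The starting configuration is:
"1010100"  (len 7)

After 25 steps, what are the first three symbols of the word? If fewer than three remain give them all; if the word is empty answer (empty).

010

[0] "1010100"  (len 7)
[1] "010100010"  (len 9)
[2] "10100010"  (len 8)
[3] "01000100100"  (len 11)
[4] "1000100100"  (len 10)
[5] "000100100110"  (len 12)
[6] "00100100110"  (len 11)
[7] "0100100110"  (len 10)
[8] "100100110"  (len 9)
[9] "001001100100"  (len 12)
[10] "01001100100"  (len 11)
[11] "1001100100"  (len 10)
[12] "0011001000100"  (len 13)
[13] "011001000100"  (len 12)
[14] "11001000100"  (len 11)
[15] "10010001000100"  (len 14)
[16] "0010001000100010"  (len 16)
[17] "010001000100010"  (len 15)
[18] "10001000100010"  (len 14)
[19] "0001000100010010"  (len 16)
[20] "001000100010010"  (len 15)
[21] "01000100010010"  (len 14)
[22] "1000100010010"  (len 13)
[23] "000100010010110"  (len 15)
[24] "00100010010110"  (len 14)
[25] "0100010010110"  (len 13)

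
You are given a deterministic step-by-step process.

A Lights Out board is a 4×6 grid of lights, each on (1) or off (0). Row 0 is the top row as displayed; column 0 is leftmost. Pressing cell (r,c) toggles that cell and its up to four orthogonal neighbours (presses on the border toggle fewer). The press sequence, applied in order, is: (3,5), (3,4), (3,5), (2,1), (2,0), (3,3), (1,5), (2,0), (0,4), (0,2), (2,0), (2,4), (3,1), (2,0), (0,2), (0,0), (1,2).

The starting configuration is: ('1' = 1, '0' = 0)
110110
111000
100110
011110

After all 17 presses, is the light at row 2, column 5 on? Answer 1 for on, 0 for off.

step 0: 110110
111000
100110
011110
step 1: 110110
111000
100111
011101
step 2: 110110
111000
100101
011010
step 3: 110110
111000
100100
011001
step 4: 110110
101000
011100
001001
step 5: 110110
001000
101100
101001
step 6: 110110
001000
101000
100111
step 7: 110111
001011
101001
100111
step 8: 110111
101011
011001
000111
step 9: 110000
101001
011001
000111
step 10: 101100
100001
011001
000111
step 11: 101100
000001
101001
100111
step 12: 101100
000011
101110
100101
step 13: 101100
000011
111110
011101
step 14: 101100
100011
001110
111101
step 15: 110000
101011
001110
111101
step 16: 000000
001011
001110
111101
step 17: 001000
010111
000110
111101

0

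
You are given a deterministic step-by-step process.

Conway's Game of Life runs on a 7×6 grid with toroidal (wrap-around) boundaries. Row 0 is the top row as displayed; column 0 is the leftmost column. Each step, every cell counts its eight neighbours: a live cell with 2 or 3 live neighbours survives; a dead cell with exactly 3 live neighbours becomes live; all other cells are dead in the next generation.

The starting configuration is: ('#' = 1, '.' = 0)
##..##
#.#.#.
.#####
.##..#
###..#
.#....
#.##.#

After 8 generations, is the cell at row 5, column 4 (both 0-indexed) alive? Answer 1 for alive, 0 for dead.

1

t=0: ##..##
#.#.#.
.#####
.##..#
###..#
.#....
#.##.#
t=1: ......
......
......
......
.....#
...##.
..##..
t=2: ......
......
......
......
....#.
..###.
..###.
t=3: ...#..
......
......
......
....#.
..#..#
..#.#.
t=4: ...#..
......
......
......
......
....##
..#.#.
t=5: ...#..
......
......
......
......
...###
....##
t=6: ....#.
......
......
......
....#.
...#.#
.....#
t=7: ......
......
......
......
....#.
.....#
.....#
t=8: ......
......
......
......
......
....##
......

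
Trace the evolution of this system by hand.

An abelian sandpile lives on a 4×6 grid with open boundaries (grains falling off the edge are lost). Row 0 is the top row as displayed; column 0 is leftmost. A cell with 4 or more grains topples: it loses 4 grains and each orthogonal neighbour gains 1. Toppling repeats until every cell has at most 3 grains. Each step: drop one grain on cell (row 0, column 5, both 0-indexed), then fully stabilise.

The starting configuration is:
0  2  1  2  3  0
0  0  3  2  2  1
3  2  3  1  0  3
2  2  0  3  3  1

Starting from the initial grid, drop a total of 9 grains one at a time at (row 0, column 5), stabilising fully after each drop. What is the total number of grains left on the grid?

gen 0: 0  2  1  2  3  0
0  0  3  2  2  1
3  2  3  1  0  3
2  2  0  3  3  1
gen 1: 0  2  1  2  3  1
0  0  3  2  2  1
3  2  3  1  0  3
2  2  0  3  3  1
gen 2: 0  2  1  2  3  2
0  0  3  2  2  1
3  2  3  1  0  3
2  2  0  3  3  1
gen 3: 0  2  1  2  3  3
0  0  3  2  2  1
3  2  3  1  0  3
2  2  0  3  3  1
gen 4: 0  2  1  3  0  1
0  0  3  2  3  2
3  2  3  1  0  3
2  2  0  3  3  1
gen 5: 0  2  1  3  0  2
0  0  3  2  3  2
3  2  3  1  0  3
2  2  0  3  3  1
gen 6: 0  2  1  3  0  3
0  0  3  2  3  2
3  2  3  1  0  3
2  2  0  3  3  1
gen 7: 0  2  1  3  1  0
0  0  3  2  3  3
3  2  3  1  0  3
2  2  0  3  3  1
gen 8: 0  2  1  3  1  1
0  0  3  2  3  3
3  2  3  1  0  3
2  2  0  3  3  1
gen 9: 0  2  1  3  1  2
0  0  3  2  3  3
3  2  3  1  0  3
2  2  0  3  3  1

43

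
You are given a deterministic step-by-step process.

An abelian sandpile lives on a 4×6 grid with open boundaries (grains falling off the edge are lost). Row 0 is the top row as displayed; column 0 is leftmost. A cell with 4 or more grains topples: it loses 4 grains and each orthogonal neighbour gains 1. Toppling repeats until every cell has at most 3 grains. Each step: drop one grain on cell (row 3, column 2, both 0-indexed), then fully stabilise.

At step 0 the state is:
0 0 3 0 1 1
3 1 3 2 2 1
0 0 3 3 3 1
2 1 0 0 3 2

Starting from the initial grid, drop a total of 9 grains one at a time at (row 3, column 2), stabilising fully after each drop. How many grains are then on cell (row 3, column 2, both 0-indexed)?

3

[0] 0 0 3 0 1 1
3 1 3 2 2 1
0 0 3 3 3 1
2 1 0 0 3 2
[1] 0 0 3 0 1 1
3 1 3 2 2 1
0 0 3 3 3 1
2 1 1 0 3 2
[2] 0 0 3 0 1 1
3 1 3 2 2 1
0 0 3 3 3 1
2 1 2 0 3 2
[3] 0 0 3 0 1 1
3 1 3 2 2 1
0 0 3 3 3 1
2 1 3 0 3 2
[4] 0 1 0 2 2 1
3 2 2 1 0 2
0 1 2 2 2 2
2 2 1 3 0 3
[5] 0 1 0 2 2 1
3 2 2 1 0 2
0 1 2 2 2 2
2 2 2 3 0 3
[6] 0 1 0 2 2 1
3 2 2 1 0 2
0 1 2 2 2 2
2 2 3 3 0 3
[7] 0 1 0 2 2 1
3 2 2 1 0 2
0 1 3 3 2 2
2 3 1 0 1 3
[8] 0 1 0 2 2 1
3 2 2 1 0 2
0 1 3 3 2 2
2 3 2 0 1 3
[9] 0 1 0 2 2 1
3 2 2 1 0 2
0 1 3 3 2 2
2 3 3 0 1 3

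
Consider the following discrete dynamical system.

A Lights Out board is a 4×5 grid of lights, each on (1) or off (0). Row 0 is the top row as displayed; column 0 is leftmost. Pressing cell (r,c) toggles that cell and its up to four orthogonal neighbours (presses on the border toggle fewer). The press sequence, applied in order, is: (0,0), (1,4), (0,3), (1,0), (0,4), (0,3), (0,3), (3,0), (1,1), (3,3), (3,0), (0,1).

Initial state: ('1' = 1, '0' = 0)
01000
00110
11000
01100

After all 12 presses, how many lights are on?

gen 0: 01000
00110
11000
01100
gen 1: 10000
10110
11000
01100
gen 2: 10001
10101
11001
01100
gen 3: 10110
10111
11001
01100
gen 4: 00110
01111
01001
01100
gen 5: 00101
01110
01001
01100
gen 6: 00010
01100
01001
01100
gen 7: 00101
01110
01001
01100
gen 8: 00101
01110
11001
10100
gen 9: 01101
10010
10001
10100
gen 10: 01101
10010
10011
10011
gen 11: 01101
10010
00011
01011
gen 12: 10001
11010
00011
01011

10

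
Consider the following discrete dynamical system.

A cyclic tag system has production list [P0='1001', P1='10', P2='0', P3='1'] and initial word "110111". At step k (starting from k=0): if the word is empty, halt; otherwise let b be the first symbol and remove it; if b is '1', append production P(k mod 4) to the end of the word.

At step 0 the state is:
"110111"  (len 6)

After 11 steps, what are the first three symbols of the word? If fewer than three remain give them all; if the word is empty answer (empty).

011

step 0: "110111"  (len 6)
step 1: "101111001"  (len 9)
step 2: "0111100110"  (len 10)
step 3: "111100110"  (len 9)
step 4: "111001101"  (len 9)
step 5: "110011011001"  (len 12)
step 6: "1001101100110"  (len 13)
step 7: "0011011001100"  (len 13)
step 8: "011011001100"  (len 12)
step 9: "11011001100"  (len 11)
step 10: "101100110010"  (len 12)
step 11: "011001100100"  (len 12)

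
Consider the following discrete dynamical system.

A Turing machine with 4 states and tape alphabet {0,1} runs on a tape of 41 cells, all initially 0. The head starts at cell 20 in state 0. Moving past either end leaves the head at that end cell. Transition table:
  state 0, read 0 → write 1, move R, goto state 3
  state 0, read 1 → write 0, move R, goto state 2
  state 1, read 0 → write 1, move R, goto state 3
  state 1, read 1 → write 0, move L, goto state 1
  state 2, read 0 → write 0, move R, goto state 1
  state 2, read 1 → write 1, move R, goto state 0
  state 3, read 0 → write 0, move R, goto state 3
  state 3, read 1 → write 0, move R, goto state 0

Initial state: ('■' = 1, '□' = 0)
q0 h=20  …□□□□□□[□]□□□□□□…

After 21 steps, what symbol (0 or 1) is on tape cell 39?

[0] q0 h=20  …□□□□□□[□]□□□□□□…
[1] q3 h=21  …□□□□□■[□]□□□□□□…
[2] q3 h=22  …□□□□■□[□]□□□□□□…
[3] q3 h=23  …□□□■□□[□]□□□□□□…
[4] q3 h=24  …□□■□□□[□]□□□□□□…
[5] q3 h=25  …□■□□□□[□]□□□□□□…
[6] q3 h=26  …■□□□□□[□]□□□□□□…
[7] q3 h=27  …□□□□□□[□]□□□□□□…
[8] q3 h=28  …□□□□□□[□]□□□□□□…
[9] q3 h=29  …□□□□□□[□]□□□□□□…
[10] q3 h=30  …□□□□□□[□]□□□□□□…
[11] q3 h=31  …□□□□□□[□]□□□□□□…
[12] q3 h=32  …□□□□□□[□]□□□□□□…
[13] q3 h=33  …□□□□□□[□]□□□□□□…
[14] q3 h=34  …□□□□□□[□]□□□□□□|
[15] q3 h=35  …□□□□□□[□]□□□□□|
[16] q3 h=36  …□□□□□□[□]□□□□|
[17] q3 h=37  …□□□□□□[□]□□□|
[18] q3 h=38  …□□□□□□[□]□□|
[19] q3 h=39  …□□□□□□[□]□|
[20] q3 h=40  …□□□□□□[□]|
[21] q3 h=40  …□□□□□□[□]|

0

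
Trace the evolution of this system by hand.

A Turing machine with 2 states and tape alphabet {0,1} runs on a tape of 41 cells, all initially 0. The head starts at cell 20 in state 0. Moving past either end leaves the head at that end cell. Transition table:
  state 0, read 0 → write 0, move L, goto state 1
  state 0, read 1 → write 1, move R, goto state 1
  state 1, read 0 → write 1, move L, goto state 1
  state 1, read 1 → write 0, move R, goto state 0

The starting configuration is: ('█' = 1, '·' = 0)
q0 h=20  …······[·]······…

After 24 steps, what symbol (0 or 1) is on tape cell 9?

1

k=0  q0 h=20  …······[·]······…
k=1  q1 h=19  …······[·]······…
k=2  q1 h=18  …······[·]█·····…
k=3  q1 h=17  …······[·]██····…
k=4  q1 h=16  …······[·]███···…
k=5  q1 h=15  …······[·]████··…
k=6  q1 h=14  …······[·]█████·…
k=7  q1 h=13  …······[·]██████…
k=8  q1 h=12  …······[·]██████…
k=9  q1 h=11  …······[·]██████…
k=10  q1 h=10  …······[·]██████…
k=11  q1 h= 9  …······[·]██████…
k=12  q1 h= 8  …······[·]██████…
k=13  q1 h= 7  …······[·]██████…
k=14  q1 h= 6  |······[·]██████…
k=15  q1 h= 5  |·····[·]██████…
k=16  q1 h= 4  |····[·]██████…
k=17  q1 h= 3  |···[·]██████…
k=18  q1 h= 2  |··[·]██████…
k=19  q1 h= 1  |·[·]██████…
k=20  q1 h= 0  |[·]██████…
k=21  q1 h= 0  |[█]██████…
k=22  q0 h= 1  |·[█]██████…
k=23  q1 h= 2  |·█[█]██████…
k=24  q0 h= 3  |·█·[█]██████…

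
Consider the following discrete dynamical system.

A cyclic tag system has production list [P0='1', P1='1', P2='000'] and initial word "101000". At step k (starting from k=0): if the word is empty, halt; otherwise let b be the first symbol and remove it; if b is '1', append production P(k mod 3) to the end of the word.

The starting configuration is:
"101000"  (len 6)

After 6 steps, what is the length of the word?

step 0: "101000"  (len 6)
step 1: "010001"  (len 6)
step 2: "10001"  (len 5)
step 3: "0001000"  (len 7)
step 4: "001000"  (len 6)
step 5: "01000"  (len 5)
step 6: "1000"  (len 4)

4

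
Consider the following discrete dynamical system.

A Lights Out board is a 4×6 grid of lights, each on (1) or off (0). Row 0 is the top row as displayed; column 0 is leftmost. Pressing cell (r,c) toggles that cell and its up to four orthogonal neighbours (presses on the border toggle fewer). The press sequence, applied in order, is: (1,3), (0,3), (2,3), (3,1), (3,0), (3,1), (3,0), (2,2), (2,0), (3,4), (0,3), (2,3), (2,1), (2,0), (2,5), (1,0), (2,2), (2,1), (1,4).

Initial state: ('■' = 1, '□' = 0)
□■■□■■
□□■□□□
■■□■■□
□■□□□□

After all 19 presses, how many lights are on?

12

0) □■■□■■
□□■□□□
■■□■■□
□■□□□□
1) □■■■■■
□□□■■□
■■□□■□
□■□□□□
2) □■□□□■
□□□□■□
■■□□■□
□■□□□□
3) □■□□□■
□□□■■□
■■■■□□
□■□■□□
4) □■□□□■
□□□■■□
■□■■□□
■□■■□□
5) □■□□□■
□□□■■□
□□■■□□
□■■■□□
6) □■□□□■
□□□■■□
□■■■□□
■□□■□□
7) □■□□□■
□□□■■□
■■■■□□
□■□■□□
8) □■□□□■
□□■■■□
■□□□□□
□■■■□□
9) □■□□□■
■□■■■□
□■□□□□
■■■■□□
10) □■□□□■
■□■■■□
□■□□■□
■■■□■■
11) □■■■■■
■□■□■□
□■□□■□
■■■□■■
12) □■■■■■
■□■■■□
□■■■□□
■■■■■■
13) □■■■■■
■■■■■□
■□□■□□
■□■■■■
14) □■■■■■
□■■■■□
□■□■□□
□□■■■■
15) □■■■■■
□■■■■■
□■□■■■
□□■■■□
16) ■■■■■■
■□■■■■
■■□■■■
□□■■■□
17) ■■■■■■
■□□■■■
■□■□■■
□□□■■□
18) ■■■■■■
■■□■■■
□■□□■■
□■□■■□
19) ■■■■□■
■■□□□□
□■□□□■
□■□■■□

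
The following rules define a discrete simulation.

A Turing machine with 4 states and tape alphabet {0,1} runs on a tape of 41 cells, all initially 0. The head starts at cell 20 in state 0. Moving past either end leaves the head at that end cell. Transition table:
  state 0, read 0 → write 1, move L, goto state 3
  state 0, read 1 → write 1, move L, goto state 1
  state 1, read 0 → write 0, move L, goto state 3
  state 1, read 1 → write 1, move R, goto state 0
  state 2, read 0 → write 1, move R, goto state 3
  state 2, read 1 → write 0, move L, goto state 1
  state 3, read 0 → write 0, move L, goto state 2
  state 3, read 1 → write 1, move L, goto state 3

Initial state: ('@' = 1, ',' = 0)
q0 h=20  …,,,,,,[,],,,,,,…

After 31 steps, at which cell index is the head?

1

k=0  q0 h=20  …,,,,,,[,],,,,,,…
k=1  q3 h=19  …,,,,,,[,]@,,,,,…
k=2  q2 h=18  …,,,,,,[,],@,,,,…
k=3  q3 h=19  …,,,,,@[,]@,,,,,…
k=4  q2 h=18  …,,,,,,[@],@,,,,…
k=5  q1 h=17  …,,,,,,[,],,@,,,…
k=6  q3 h=16  …,,,,,,[,],,,@,,…
k=7  q2 h=15  …,,,,,,[,],,,,@,…
k=8  q3 h=16  …,,,,,@[,],,,@,,…
k=9  q2 h=15  …,,,,,,[@],,,,@,…
k=10  q1 h=14  …,,,,,,[,],,,,,@…
k=11  q3 h=13  …,,,,,,[,],,,,,,…
k=12  q2 h=12  …,,,,,,[,],,,,,,…
k=13  q3 h=13  …,,,,,@[,],,,,,,…
k=14  q2 h=12  …,,,,,,[@],,,,,,…
k=15  q1 h=11  …,,,,,,[,],,,,,,…
k=16  q3 h=10  …,,,,,,[,],,,,,,…
k=17  q2 h= 9  …,,,,,,[,],,,,,,…
k=18  q3 h=10  …,,,,,@[,],,,,,,…
k=19  q2 h= 9  …,,,,,,[@],,,,,,…
k=20  q1 h= 8  …,,,,,,[,],,,,,,…
k=21  q3 h= 7  …,,,,,,[,],,,,,,…
k=22  q2 h= 6  |,,,,,,[,],,,,,,…
k=23  q3 h= 7  …,,,,,@[,],,,,,,…
k=24  q2 h= 6  |,,,,,,[@],,,,,,…
k=25  q1 h= 5  |,,,,,[,],,,,,,…
k=26  q3 h= 4  |,,,,[,],,,,,,…
k=27  q2 h= 3  |,,,[,],,,,,,…
k=28  q3 h= 4  |,,,@[,],,,,,,…
k=29  q2 h= 3  |,,,[@],,,,,,…
k=30  q1 h= 2  |,,[,],,,,,,…
k=31  q3 h= 1  |,[,],,,,,,…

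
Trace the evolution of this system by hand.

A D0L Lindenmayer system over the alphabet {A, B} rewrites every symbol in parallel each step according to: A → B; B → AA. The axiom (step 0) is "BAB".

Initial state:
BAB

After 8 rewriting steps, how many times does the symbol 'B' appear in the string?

t=0: BAB
t=1: AABAA
t=2: BBAABB
t=3: AAAABBAAAA
t=4: BBBBAAAABBBB
t=5: AAAAAAAABBBBAAAAAAAA
t=6: BBBBBBBBAAAAAAAABBBBBBBB
t=7: AAAAAAAAAAAAAAAABBBBBBBBAAAAAAAAAAAAAAAA
t=8: BBBBBBBBBBBBBBBBAAAAAAAAAAAAAAAABBBBBBBBBBBBBBBB

32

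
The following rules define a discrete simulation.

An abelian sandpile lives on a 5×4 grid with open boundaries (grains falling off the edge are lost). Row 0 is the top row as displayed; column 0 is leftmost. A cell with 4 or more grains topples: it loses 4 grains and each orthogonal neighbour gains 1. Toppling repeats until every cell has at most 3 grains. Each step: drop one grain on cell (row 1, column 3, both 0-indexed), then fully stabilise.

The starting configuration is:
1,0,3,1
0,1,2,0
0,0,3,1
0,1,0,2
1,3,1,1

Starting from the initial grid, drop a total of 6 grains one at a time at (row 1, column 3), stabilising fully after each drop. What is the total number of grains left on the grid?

t=0: 1,0,3,1
0,1,2,0
0,0,3,1
0,1,0,2
1,3,1,1
t=1: 1,0,3,1
0,1,2,1
0,0,3,1
0,1,0,2
1,3,1,1
t=2: 1,0,3,1
0,1,2,2
0,0,3,1
0,1,0,2
1,3,1,1
t=3: 1,0,3,1
0,1,2,3
0,0,3,1
0,1,0,2
1,3,1,1
t=4: 1,0,3,2
0,1,3,0
0,0,3,2
0,1,0,2
1,3,1,1
t=5: 1,0,3,2
0,1,3,1
0,0,3,2
0,1,0,2
1,3,1,1
t=6: 1,0,3,2
0,1,3,2
0,0,3,2
0,1,0,2
1,3,1,1

26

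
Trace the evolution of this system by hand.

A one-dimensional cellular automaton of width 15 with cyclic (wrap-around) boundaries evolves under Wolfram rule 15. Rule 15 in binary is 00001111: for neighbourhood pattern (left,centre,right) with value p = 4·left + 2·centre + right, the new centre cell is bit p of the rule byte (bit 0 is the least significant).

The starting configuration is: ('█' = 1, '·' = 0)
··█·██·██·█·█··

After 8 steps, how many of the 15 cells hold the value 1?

step 0: ··█·██·██·█·█··
step 1: ███·█··█··█·█·█
step 2: ····█·██·██·█·█
step 3: ·████·█··█··█·█
step 4: ·█····█·██·██·█
step 5: ·█·████·█··█··█
step 6: ·█·█····█·██·██
step 7: ·█·█·████·█··█·
step 8: ██·█·█····█·██·

7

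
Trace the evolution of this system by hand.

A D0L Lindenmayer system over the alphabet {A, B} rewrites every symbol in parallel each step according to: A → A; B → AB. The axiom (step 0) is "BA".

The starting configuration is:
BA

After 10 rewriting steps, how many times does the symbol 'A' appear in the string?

step 0: BA
step 1: ABA
step 2: AABA
step 3: AAABA
step 4: AAAABA
step 5: AAAAABA
step 6: AAAAAABA
step 7: AAAAAAABA
step 8: AAAAAAAABA
step 9: AAAAAAAAABA
step 10: AAAAAAAAAABA

11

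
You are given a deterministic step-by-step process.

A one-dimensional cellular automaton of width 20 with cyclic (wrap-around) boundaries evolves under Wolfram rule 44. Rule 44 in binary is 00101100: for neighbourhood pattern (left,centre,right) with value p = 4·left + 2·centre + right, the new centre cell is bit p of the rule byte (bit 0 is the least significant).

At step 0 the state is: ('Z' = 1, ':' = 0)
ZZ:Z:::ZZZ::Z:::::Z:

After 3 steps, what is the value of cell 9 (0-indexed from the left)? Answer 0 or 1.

step 0: ZZ:Z:::ZZZ::Z:::::Z:
step 1: Z:ZZ:::Z::::Z:::::ZZ
step 2: :ZZ::::Z::::Z:::::Z:
step 3: :Z:::::Z::::Z:::::Z:

0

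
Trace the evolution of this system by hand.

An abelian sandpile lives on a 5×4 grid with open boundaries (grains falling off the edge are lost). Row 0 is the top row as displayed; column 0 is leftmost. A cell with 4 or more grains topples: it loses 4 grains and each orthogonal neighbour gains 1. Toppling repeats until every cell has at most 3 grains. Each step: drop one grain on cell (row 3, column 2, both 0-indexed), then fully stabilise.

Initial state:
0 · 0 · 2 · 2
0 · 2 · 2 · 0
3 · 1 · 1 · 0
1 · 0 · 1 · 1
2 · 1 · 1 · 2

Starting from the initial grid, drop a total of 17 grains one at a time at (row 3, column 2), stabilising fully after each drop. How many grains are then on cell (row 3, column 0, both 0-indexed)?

2

t=0: 0 · 0 · 2 · 2
0 · 2 · 2 · 0
3 · 1 · 1 · 0
1 · 0 · 1 · 1
2 · 1 · 1 · 2
t=1: 0 · 0 · 2 · 2
0 · 2 · 2 · 0
3 · 1 · 1 · 0
1 · 0 · 2 · 1
2 · 1 · 1 · 2
t=2: 0 · 0 · 2 · 2
0 · 2 · 2 · 0
3 · 1 · 1 · 0
1 · 0 · 3 · 1
2 · 1 · 1 · 2
t=3: 0 · 0 · 2 · 2
0 · 2 · 2 · 0
3 · 1 · 2 · 0
1 · 1 · 0 · 2
2 · 1 · 2 · 2
t=4: 0 · 0 · 2 · 2
0 · 2 · 2 · 0
3 · 1 · 2 · 0
1 · 1 · 1 · 2
2 · 1 · 2 · 2
t=5: 0 · 0 · 2 · 2
0 · 2 · 2 · 0
3 · 1 · 2 · 0
1 · 1 · 2 · 2
2 · 1 · 2 · 2
t=6: 0 · 0 · 2 · 2
0 · 2 · 2 · 0
3 · 1 · 2 · 0
1 · 1 · 3 · 2
2 · 1 · 2 · 2
t=7: 0 · 0 · 2 · 2
0 · 2 · 2 · 0
3 · 1 · 3 · 0
1 · 2 · 0 · 3
2 · 1 · 3 · 2
t=8: 0 · 0 · 2 · 2
0 · 2 · 2 · 0
3 · 1 · 3 · 0
1 · 2 · 1 · 3
2 · 1 · 3 · 2
t=9: 0 · 0 · 2 · 2
0 · 2 · 2 · 0
3 · 1 · 3 · 0
1 · 2 · 2 · 3
2 · 1 · 3 · 2
t=10: 0 · 0 · 2 · 2
0 · 2 · 2 · 0
3 · 1 · 3 · 0
1 · 2 · 3 · 3
2 · 1 · 3 · 2
t=11: 0 · 0 · 2 · 2
0 · 2 · 3 · 0
3 · 2 · 0 · 2
1 · 3 · 3 · 1
2 · 2 · 1 · 0
t=12: 0 · 0 · 2 · 2
0 · 2 · 3 · 0
3 · 3 · 1 · 2
2 · 0 · 1 · 2
2 · 3 · 2 · 0
t=13: 0 · 0 · 2 · 2
0 · 2 · 3 · 0
3 · 3 · 1 · 2
2 · 0 · 2 · 2
2 · 3 · 2 · 0
t=14: 0 · 0 · 2 · 2
0 · 2 · 3 · 0
3 · 3 · 1 · 2
2 · 0 · 3 · 2
2 · 3 · 2 · 0
t=15: 0 · 0 · 2 · 2
0 · 2 · 3 · 0
3 · 3 · 2 · 2
2 · 1 · 0 · 3
2 · 3 · 3 · 0
t=16: 0 · 0 · 2 · 2
0 · 2 · 3 · 0
3 · 3 · 2 · 2
2 · 1 · 1 · 3
2 · 3 · 3 · 0
t=17: 0 · 0 · 2 · 2
0 · 2 · 3 · 0
3 · 3 · 2 · 2
2 · 1 · 2 · 3
2 · 3 · 3 · 0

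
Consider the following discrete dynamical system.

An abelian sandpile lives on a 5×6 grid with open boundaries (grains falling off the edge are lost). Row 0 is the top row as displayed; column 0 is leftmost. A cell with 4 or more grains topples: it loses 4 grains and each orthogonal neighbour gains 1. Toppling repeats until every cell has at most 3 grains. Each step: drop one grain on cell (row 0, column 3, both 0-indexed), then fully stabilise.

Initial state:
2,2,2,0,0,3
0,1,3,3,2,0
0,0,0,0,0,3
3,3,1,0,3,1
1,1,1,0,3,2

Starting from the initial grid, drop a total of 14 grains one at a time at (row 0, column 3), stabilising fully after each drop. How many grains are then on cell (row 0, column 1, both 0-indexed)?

[0] 2,2,2,0,0,3
0,1,3,3,2,0
0,0,0,0,0,3
3,3,1,0,3,1
1,1,1,0,3,2
[1] 2,2,2,1,0,3
0,1,3,3,2,0
0,0,0,0,0,3
3,3,1,0,3,1
1,1,1,0,3,2
[2] 2,2,2,2,0,3
0,1,3,3,2,0
0,0,0,0,0,3
3,3,1,0,3,1
1,1,1,0,3,2
[3] 2,2,2,3,0,3
0,1,3,3,2,0
0,0,0,0,0,3
3,3,1,0,3,1
1,1,1,0,3,2
[4] 2,3,0,2,1,3
0,2,1,1,3,0
0,0,1,1,0,3
3,3,1,0,3,1
1,1,1,0,3,2
[5] 2,3,0,3,1,3
0,2,1,1,3,0
0,0,1,1,0,3
3,3,1,0,3,1
1,1,1,0,3,2
[6] 2,3,1,0,2,3
0,2,1,2,3,0
0,0,1,1,0,3
3,3,1,0,3,1
1,1,1,0,3,2
[7] 2,3,1,1,2,3
0,2,1,2,3,0
0,0,1,1,0,3
3,3,1,0,3,1
1,1,1,0,3,2
[8] 2,3,1,2,2,3
0,2,1,2,3,0
0,0,1,1,0,3
3,3,1,0,3,1
1,1,1,0,3,2
[9] 2,3,1,3,2,3
0,2,1,2,3,0
0,0,1,1,0,3
3,3,1,0,3,1
1,1,1,0,3,2
[10] 2,3,2,0,3,3
0,2,1,3,3,0
0,0,1,1,0,3
3,3,1,0,3,1
1,1,1,0,3,2
[11] 2,3,2,1,3,3
0,2,1,3,3,0
0,0,1,1,0,3
3,3,1,0,3,1
1,1,1,0,3,2
[12] 2,3,2,2,3,3
0,2,1,3,3,0
0,0,1,1,0,3
3,3,1,0,3,1
1,1,1,0,3,2
[13] 2,3,2,3,3,3
0,2,1,3,3,0
0,0,1,1,0,3
3,3,1,0,3,1
1,1,1,0,3,2
[14] 2,3,3,2,2,0
0,2,2,1,1,2
0,0,1,2,1,3
3,3,1,0,3,1
1,1,1,0,3,2

3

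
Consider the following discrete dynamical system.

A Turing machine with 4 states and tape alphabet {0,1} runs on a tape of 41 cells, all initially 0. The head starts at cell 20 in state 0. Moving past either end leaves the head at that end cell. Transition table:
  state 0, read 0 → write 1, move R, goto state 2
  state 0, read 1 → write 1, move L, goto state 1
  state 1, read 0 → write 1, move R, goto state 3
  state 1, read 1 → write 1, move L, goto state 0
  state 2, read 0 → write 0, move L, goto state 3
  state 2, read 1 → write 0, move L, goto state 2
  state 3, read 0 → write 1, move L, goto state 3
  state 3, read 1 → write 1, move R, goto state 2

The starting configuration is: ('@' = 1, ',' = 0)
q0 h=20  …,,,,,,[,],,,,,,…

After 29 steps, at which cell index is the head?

21

0) q0 h=20  …,,,,,,[,],,,,,,…
1) q2 h=21  …,,,,,@[,],,,,,,…
2) q3 h=20  …,,,,,,[@],,,,,,…
3) q2 h=21  …,,,,,@[,],,,,,,…
4) q3 h=20  …,,,,,,[@],,,,,,…
5) q2 h=21  …,,,,,@[,],,,,,,…
6) q3 h=20  …,,,,,,[@],,,,,,…
7) q2 h=21  …,,,,,@[,],,,,,,…
8) q3 h=20  …,,,,,,[@],,,,,,…
9) q2 h=21  …,,,,,@[,],,,,,,…
10) q3 h=20  …,,,,,,[@],,,,,,…
11) q2 h=21  …,,,,,@[,],,,,,,…
12) q3 h=20  …,,,,,,[@],,,,,,…
13) q2 h=21  …,,,,,@[,],,,,,,…
14) q3 h=20  …,,,,,,[@],,,,,,…
15) q2 h=21  …,,,,,@[,],,,,,,…
16) q3 h=20  …,,,,,,[@],,,,,,…
17) q2 h=21  …,,,,,@[,],,,,,,…
18) q3 h=20  …,,,,,,[@],,,,,,…
19) q2 h=21  …,,,,,@[,],,,,,,…
20) q3 h=20  …,,,,,,[@],,,,,,…
21) q2 h=21  …,,,,,@[,],,,,,,…
22) q3 h=20  …,,,,,,[@],,,,,,…
23) q2 h=21  …,,,,,@[,],,,,,,…
24) q3 h=20  …,,,,,,[@],,,,,,…
25) q2 h=21  …,,,,,@[,],,,,,,…
26) q3 h=20  …,,,,,,[@],,,,,,…
27) q2 h=21  …,,,,,@[,],,,,,,…
28) q3 h=20  …,,,,,,[@],,,,,,…
29) q2 h=21  …,,,,,@[,],,,,,,…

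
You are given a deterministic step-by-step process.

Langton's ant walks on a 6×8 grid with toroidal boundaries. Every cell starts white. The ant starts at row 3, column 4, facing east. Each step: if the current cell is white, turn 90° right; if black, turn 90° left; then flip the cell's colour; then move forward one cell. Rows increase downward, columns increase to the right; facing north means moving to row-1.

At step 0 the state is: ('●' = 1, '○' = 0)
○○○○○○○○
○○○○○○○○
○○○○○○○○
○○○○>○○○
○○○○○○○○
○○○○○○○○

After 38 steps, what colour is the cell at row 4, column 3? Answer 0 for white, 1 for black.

step 0: ○○○○○○○○
○○○○○○○○
○○○○○○○○
○○○○>○○○
○○○○○○○○
○○○○○○○○
step 1: ○○○○○○○○
○○○○○○○○
○○○○○○○○
○○○○●○○○
○○○○v○○○
○○○○○○○○
step 2: ○○○○○○○○
○○○○○○○○
○○○○○○○○
○○○○●○○○
○○○<●○○○
○○○○○○○○
step 3: ○○○○○○○○
○○○○○○○○
○○○○○○○○
○○○^●○○○
○○○●●○○○
○○○○○○○○
step 4: ○○○○○○○○
○○○○○○○○
○○○○○○○○
○○○●>○○○
○○○●●○○○
○○○○○○○○
step 5: ○○○○○○○○
○○○○○○○○
○○○○^○○○
○○○●○○○○
○○○●●○○○
○○○○○○○○
step 6: ○○○○○○○○
○○○○○○○○
○○○○●>○○
○○○●○○○○
○○○●●○○○
○○○○○○○○
step 7: ○○○○○○○○
○○○○○○○○
○○○○●●○○
○○○●○v○○
○○○●●○○○
○○○○○○○○
step 8: ○○○○○○○○
○○○○○○○○
○○○○●●○○
○○○●<●○○
○○○●●○○○
○○○○○○○○
step 9: ○○○○○○○○
○○○○○○○○
○○○○^●○○
○○○●●●○○
○○○●●○○○
○○○○○○○○
step 10: ○○○○○○○○
○○○○○○○○
○○○<○●○○
○○○●●●○○
○○○●●○○○
○○○○○○○○
step 11: ○○○○○○○○
○○○^○○○○
○○○●○●○○
○○○●●●○○
○○○●●○○○
○○○○○○○○
step 12: ○○○○○○○○
○○○●>○○○
○○○●○●○○
○○○●●●○○
○○○●●○○○
○○○○○○○○
step 13: ○○○○○○○○
○○○●●○○○
○○○●v●○○
○○○●●●○○
○○○●●○○○
○○○○○○○○
step 14: ○○○○○○○○
○○○●●○○○
○○○<●●○○
○○○●●●○○
○○○●●○○○
○○○○○○○○
step 15: ○○○○○○○○
○○○●●○○○
○○○○●●○○
○○○v●●○○
○○○●●○○○
○○○○○○○○
step 16: ○○○○○○○○
○○○●●○○○
○○○○●●○○
○○○○>●○○
○○○●●○○○
○○○○○○○○
step 17: ○○○○○○○○
○○○●●○○○
○○○○^●○○
○○○○○●○○
○○○●●○○○
○○○○○○○○
step 18: ○○○○○○○○
○○○●●○○○
○○○<○●○○
○○○○○●○○
○○○●●○○○
○○○○○○○○
step 19: ○○○○○○○○
○○○^●○○○
○○○●○●○○
○○○○○●○○
○○○●●○○○
○○○○○○○○
step 20: ○○○○○○○○
○○<○●○○○
○○○●○●○○
○○○○○●○○
○○○●●○○○
○○○○○○○○
step 21: ○○^○○○○○
○○●○●○○○
○○○●○●○○
○○○○○●○○
○○○●●○○○
○○○○○○○○
step 22: ○○●>○○○○
○○●○●○○○
○○○●○●○○
○○○○○●○○
○○○●●○○○
○○○○○○○○
step 23: ○○●●○○○○
○○●v●○○○
○○○●○●○○
○○○○○●○○
○○○●●○○○
○○○○○○○○
step 24: ○○●●○○○○
○○<●●○○○
○○○●○●○○
○○○○○●○○
○○○●●○○○
○○○○○○○○
step 25: ○○●●○○○○
○○○●●○○○
○○v●○●○○
○○○○○●○○
○○○●●○○○
○○○○○○○○
step 26: ○○●●○○○○
○○○●●○○○
○<●●○●○○
○○○○○●○○
○○○●●○○○
○○○○○○○○
step 27: ○○●●○○○○
○^○●●○○○
○●●●○●○○
○○○○○●○○
○○○●●○○○
○○○○○○○○
step 28: ○○●●○○○○
○●>●●○○○
○●●●○●○○
○○○○○●○○
○○○●●○○○
○○○○○○○○
step 29: ○○●●○○○○
○●●●●○○○
○●v●○●○○
○○○○○●○○
○○○●●○○○
○○○○○○○○
step 30: ○○●●○○○○
○●●●●○○○
○●○>○●○○
○○○○○●○○
○○○●●○○○
○○○○○○○○
step 31: ○○●●○○○○
○●●^●○○○
○●○○○●○○
○○○○○●○○
○○○●●○○○
○○○○○○○○
step 32: ○○●●○○○○
○●<○●○○○
○●○○○●○○
○○○○○●○○
○○○●●○○○
○○○○○○○○
step 33: ○○●●○○○○
○●○○●○○○
○●v○○●○○
○○○○○●○○
○○○●●○○○
○○○○○○○○
step 34: ○○●●○○○○
○●○○●○○○
○<●○○●○○
○○○○○●○○
○○○●●○○○
○○○○○○○○
step 35: ○○●●○○○○
○●○○●○○○
○○●○○●○○
○v○○○●○○
○○○●●○○○
○○○○○○○○
step 36: ○○●●○○○○
○●○○●○○○
○○●○○●○○
<●○○○●○○
○○○●●○○○
○○○○○○○○
step 37: ○○●●○○○○
○●○○●○○○
^○●○○●○○
●●○○○●○○
○○○●●○○○
○○○○○○○○
step 38: ○○●●○○○○
○●○○●○○○
●>●○○●○○
●●○○○●○○
○○○●●○○○
○○○○○○○○

1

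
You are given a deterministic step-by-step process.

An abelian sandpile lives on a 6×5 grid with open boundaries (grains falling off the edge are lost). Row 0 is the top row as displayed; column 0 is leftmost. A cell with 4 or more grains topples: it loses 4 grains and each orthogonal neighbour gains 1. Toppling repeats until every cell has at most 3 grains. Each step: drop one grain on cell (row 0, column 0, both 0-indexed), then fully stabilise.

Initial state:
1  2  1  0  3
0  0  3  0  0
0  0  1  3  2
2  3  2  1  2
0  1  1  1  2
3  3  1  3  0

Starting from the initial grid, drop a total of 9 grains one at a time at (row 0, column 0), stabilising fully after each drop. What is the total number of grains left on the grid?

t=0: 1  2  1  0  3
0  0  3  0  0
0  0  1  3  2
2  3  2  1  2
0  1  1  1  2
3  3  1  3  0
t=1: 2  2  1  0  3
0  0  3  0  0
0  0  1  3  2
2  3  2  1  2
0  1  1  1  2
3  3  1  3  0
t=2: 3  2  1  0  3
0  0  3  0  0
0  0  1  3  2
2  3  2  1  2
0  1  1  1  2
3  3  1  3  0
t=3: 0  3  1  0  3
1  0  3  0  0
0  0  1  3  2
2  3  2  1  2
0  1  1  1  2
3  3  1  3  0
t=4: 1  3  1  0  3
1  0  3  0  0
0  0  1  3  2
2  3  2  1  2
0  1  1  1  2
3  3  1  3  0
t=5: 2  3  1  0  3
1  0  3  0  0
0  0  1  3  2
2  3  2  1  2
0  1  1  1  2
3  3  1  3  0
t=6: 3  3  1  0  3
1  0  3  0  0
0  0  1  3  2
2  3  2  1  2
0  1  1  1  2
3  3  1  3  0
t=7: 1  0  2  0  3
2  1  3  0  0
0  0  1  3  2
2  3  2  1  2
0  1  1  1  2
3  3  1  3  0
t=8: 2  0  2  0  3
2  1  3  0  0
0  0  1  3  2
2  3  2  1  2
0  1  1  1  2
3  3  1  3  0
t=9: 3  0  2  0  3
2  1  3  0  0
0  0  1  3  2
2  3  2  1  2
0  1  1  1  2
3  3  1  3  0

45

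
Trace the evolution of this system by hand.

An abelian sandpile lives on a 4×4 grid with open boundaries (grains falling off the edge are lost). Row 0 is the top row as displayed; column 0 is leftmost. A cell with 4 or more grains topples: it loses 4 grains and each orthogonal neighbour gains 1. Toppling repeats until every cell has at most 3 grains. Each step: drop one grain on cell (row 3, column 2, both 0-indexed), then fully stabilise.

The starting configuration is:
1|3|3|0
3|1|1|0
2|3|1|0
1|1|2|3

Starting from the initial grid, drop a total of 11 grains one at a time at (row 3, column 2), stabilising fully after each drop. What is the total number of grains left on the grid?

29

t=0: 1|3|3|0
3|1|1|0
2|3|1|0
1|1|2|3
t=1: 1|3|3|0
3|1|1|0
2|3|1|0
1|1|3|3
t=2: 1|3|3|0
3|1|1|0
2|3|2|1
1|2|1|0
t=3: 1|3|3|0
3|1|1|0
2|3|2|1
1|2|2|0
t=4: 1|3|3|0
3|1|1|0
2|3|2|1
1|2|3|0
t=5: 1|3|3|0
3|1|1|0
2|3|3|1
1|3|0|1
t=6: 1|3|3|0
3|1|1|0
2|3|3|1
1|3|1|1
t=7: 1|3|3|0
3|1|1|0
2|3|3|1
1|3|2|1
t=8: 1|3|3|0
3|1|1|0
2|3|3|1
1|3|3|1
t=9: 1|3|3|0
3|2|2|0
3|1|1|2
2|1|2|2
t=10: 1|3|3|0
3|2|2|0
3|1|1|2
2|1|3|2
t=11: 1|3|3|0
3|2|2|0
3|1|2|2
2|2|0|3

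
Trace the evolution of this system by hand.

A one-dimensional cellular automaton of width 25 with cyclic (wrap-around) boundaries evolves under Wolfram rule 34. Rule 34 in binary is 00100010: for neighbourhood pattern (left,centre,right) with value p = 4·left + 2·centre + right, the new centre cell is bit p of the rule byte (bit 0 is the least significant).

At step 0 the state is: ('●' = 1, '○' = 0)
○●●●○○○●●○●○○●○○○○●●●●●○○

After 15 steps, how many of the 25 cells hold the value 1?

5

t=0: ○●●●○○○●●○●○○●○○○○●●●●●○○
t=1: ●○○○○○●○○●○○●○○○○●○○○○○○○
t=2: ○○○○○●○○●○○●○○○○●○○○○○○○●
t=3: ○○○○●○○●○○●○○○○●○○○○○○○●○
t=4: ○○○●○○●○○●○○○○●○○○○○○○●○○
t=5: ○○●○○●○○●○○○○●○○○○○○○●○○○
t=6: ○●○○●○○●○○○○●○○○○○○○●○○○○
t=7: ●○○●○○●○○○○●○○○○○○○●○○○○○
t=8: ○○●○○●○○○○●○○○○○○○●○○○○○●
t=9: ○●○○●○○○○●○○○○○○○●○○○○○●○
t=10: ●○○●○○○○●○○○○○○○●○○○○○●○○
t=11: ○○●○○○○●○○○○○○○●○○○○○●○○●
t=12: ○●○○○○●○○○○○○○●○○○○○●○○●○
t=13: ●○○○○●○○○○○○○●○○○○○●○○●○○
t=14: ○○○○●○○○○○○○●○○○○○●○○●○○●
t=15: ○○○●○○○○○○○●○○○○○●○○●○○●○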